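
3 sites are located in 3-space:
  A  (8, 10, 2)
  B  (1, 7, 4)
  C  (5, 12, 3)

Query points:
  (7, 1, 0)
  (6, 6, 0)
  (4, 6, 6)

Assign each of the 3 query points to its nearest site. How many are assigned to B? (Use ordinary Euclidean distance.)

(7, 1, 0) — d² to each: A:86, B:88, C:134 → nearest is A
(6, 6, 0) — d² to each: A:24, B:42, C:46 → nearest is A
(4, 6, 6) — d² to each: A:48, B:14, C:46 → nearest is B
1 of the 3 points has B as nearest.

1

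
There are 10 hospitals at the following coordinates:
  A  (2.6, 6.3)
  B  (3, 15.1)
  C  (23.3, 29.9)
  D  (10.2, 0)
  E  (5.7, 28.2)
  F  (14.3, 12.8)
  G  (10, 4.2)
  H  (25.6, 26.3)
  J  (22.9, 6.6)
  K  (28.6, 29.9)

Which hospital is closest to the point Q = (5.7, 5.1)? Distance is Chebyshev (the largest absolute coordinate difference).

A

d(Q,A) = max(3.1, 1.2) = 3.1
d(Q,B) = max(2.7, 10) = 10
d(Q,C) = max(17.6, 24.8) = 24.8
d(Q,D) = max(4.5, 5.1) = 5.1
d(Q,E) = max(0, 23.1) = 23.1
d(Q,F) = max(8.6, 7.7) = 8.6
d(Q,G) = max(4.3, 0.9) = 4.3
d(Q,H) = max(19.9, 21.2) = 21.2
d(Q,J) = max(17.2, 1.5) = 17.2
d(Q,K) = max(22.9, 24.8) = 24.8
Minimum is at A.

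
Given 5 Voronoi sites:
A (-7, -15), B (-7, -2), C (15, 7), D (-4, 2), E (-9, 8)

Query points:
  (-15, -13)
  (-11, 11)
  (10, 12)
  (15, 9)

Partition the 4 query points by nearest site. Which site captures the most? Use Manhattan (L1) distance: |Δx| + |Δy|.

(-15, -13) — d to each: A:10, B:19, C:50, D:26, E:27 → nearest is A
(-11, 11) — d to each: A:30, B:17, C:30, D:16, E:5 → nearest is E
(10, 12) — d to each: A:44, B:31, C:10, D:24, E:23 → nearest is C
(15, 9) — d to each: A:46, B:33, C:2, D:26, E:25 → nearest is C
Tally — A:1, C:2, E:1. C captures the most (2).

C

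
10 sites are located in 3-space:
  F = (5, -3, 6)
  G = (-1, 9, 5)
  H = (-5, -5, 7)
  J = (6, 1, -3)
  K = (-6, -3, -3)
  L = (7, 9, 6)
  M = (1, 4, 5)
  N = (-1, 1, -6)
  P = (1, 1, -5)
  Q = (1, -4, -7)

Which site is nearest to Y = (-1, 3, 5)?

M

Since √ is increasing, it suffices to compare squared distances:
|YF|² = (-1−5)² + (3−(-3))² + (5−6)² = 36 + 36 + 1 = 73
|YG|² = (-1−(-1))² + (3−9)² + (5−5)² = 0 + 36 + 0 = 36
|YH|² = (-1−(-5))² + (3−(-5))² + (5−7)² = 16 + 64 + 4 = 84
|YJ|² = (-1−6)² + (3−1)² + (5−(-3))² = 49 + 4 + 64 = 117
|YK|² = (-1−(-6))² + (3−(-3))² + (5−(-3))² = 25 + 36 + 64 = 125
|YL|² = (-1−7)² + (3−9)² + (5−6)² = 64 + 36 + 1 = 101
|YM|² = (-1−1)² + (3−4)² + (5−5)² = 4 + 1 + 0 = 5
|YN|² = (-1−(-1))² + (3−1)² + (5−(-6))² = 0 + 4 + 121 = 125
|YP|² = (-1−1)² + (3−1)² + (5−(-5))² = 4 + 4 + 100 = 108
|YQ|² = (-1−1)² + (3−(-4))² + (5−(-7))² = 4 + 49 + 144 = 197
Minimum is at M.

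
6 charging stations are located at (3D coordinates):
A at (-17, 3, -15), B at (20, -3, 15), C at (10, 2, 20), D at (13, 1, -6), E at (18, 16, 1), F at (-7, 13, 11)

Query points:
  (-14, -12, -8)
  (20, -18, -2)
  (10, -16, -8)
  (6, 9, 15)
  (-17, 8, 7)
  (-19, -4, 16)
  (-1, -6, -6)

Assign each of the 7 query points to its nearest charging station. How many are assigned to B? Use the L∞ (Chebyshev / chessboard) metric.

(-14, -12, -8) — d to each: A:15, B:34, C:28, D:27, E:32, F:25 → nearest is A
(20, -18, -2) — d to each: A:37, B:17, C:22, D:19, E:34, F:31 → nearest is B
(10, -16, -8) — d to each: A:27, B:23, C:28, D:17, E:32, F:29 → nearest is D
(6, 9, 15) — d to each: A:30, B:14, C:7, D:21, E:14, F:13 → nearest is C
(-17, 8, 7) — d to each: A:22, B:37, C:27, D:30, E:35, F:10 → nearest is F
(-19, -4, 16) — d to each: A:31, B:39, C:29, D:32, E:37, F:17 → nearest is F
(-1, -6, -6) — d to each: A:16, B:21, C:26, D:14, E:22, F:19 → nearest is D
1 of the 7 points has B as nearest.

1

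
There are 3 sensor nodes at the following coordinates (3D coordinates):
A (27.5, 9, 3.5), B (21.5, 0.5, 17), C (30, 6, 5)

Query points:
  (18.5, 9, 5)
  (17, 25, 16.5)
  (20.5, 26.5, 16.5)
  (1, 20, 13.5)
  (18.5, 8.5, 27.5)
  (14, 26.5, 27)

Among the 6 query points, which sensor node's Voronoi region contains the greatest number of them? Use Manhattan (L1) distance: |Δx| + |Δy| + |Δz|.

B

(18.5, 9, 5) — d to each: A:10.5, B:23.5, C:14.5 → nearest is A
(17, 25, 16.5) — d to each: A:39.5, B:29.5, C:43.5 → nearest is B
(20.5, 26.5, 16.5) — d to each: A:37.5, B:27.5, C:41.5 → nearest is B
(1, 20, 13.5) — d to each: A:47.5, B:43.5, C:51.5 → nearest is B
(18.5, 8.5, 27.5) — d to each: A:33.5, B:21.5, C:36.5 → nearest is B
(14, 26.5, 27) — d to each: A:54.5, B:43.5, C:58.5 → nearest is B
Tally — A:1, B:5. B captures the most (5).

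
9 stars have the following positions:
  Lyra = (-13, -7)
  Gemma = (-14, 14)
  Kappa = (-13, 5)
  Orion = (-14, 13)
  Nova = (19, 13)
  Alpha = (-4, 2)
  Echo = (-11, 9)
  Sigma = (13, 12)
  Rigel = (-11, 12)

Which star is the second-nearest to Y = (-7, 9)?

Squared Euclidean distances:
d²(Y, Lyra) = (-7−(-13))² + (9−(-7))² = 36 + 256 = 292
d²(Y, Gemma) = (-7−(-14))² + (9−14)² = 49 + 25 = 74
d²(Y, Kappa) = (-7−(-13))² + (9−5)² = 36 + 16 = 52
d²(Y, Orion) = (-7−(-14))² + (9−13)² = 49 + 16 = 65
d²(Y, Nova) = (-7−19)² + (9−13)² = 676 + 16 = 692
d²(Y, Alpha) = (-7−(-4))² + (9−2)² = 9 + 49 = 58
d²(Y, Echo) = (-7−(-11))² + (9−9)² = 16 + 0 = 16
d²(Y, Sigma) = (-7−13)² + (9−12)² = 400 + 9 = 409
d²(Y, Rigel) = (-7−(-11))² + (9−12)² = 16 + 9 = 25
Sorted ascending: Echo, Rigel, Kappa, … — the second-nearest is Rigel.

Rigel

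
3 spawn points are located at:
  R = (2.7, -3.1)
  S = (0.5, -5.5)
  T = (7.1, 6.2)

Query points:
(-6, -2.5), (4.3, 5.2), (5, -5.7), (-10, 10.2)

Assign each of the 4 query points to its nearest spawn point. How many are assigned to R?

1

(-6, -2.5) — d² to each: R:76.05, S:51.25, T:247.3 → nearest is S
(4.3, 5.2) — d² to each: R:71.45, S:128.93, T:8.84 → nearest is T
(5, -5.7) — d² to each: R:12.05, S:20.29, T:146.02 → nearest is R
(-10, 10.2) — d² to each: R:338.18, S:356.74, T:308.41 → nearest is T
1 of the 4 points has R as nearest.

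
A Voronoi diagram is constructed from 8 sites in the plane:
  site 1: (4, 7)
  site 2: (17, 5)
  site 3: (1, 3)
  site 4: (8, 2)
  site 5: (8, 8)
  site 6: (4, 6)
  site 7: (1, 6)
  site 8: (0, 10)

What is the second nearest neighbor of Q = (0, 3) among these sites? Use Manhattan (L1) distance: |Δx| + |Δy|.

d(Q, site 1) = 4 + 4 = 8
d(Q, site 2) = 17 + 2 = 19
d(Q, site 3) = 1 + 0 = 1
d(Q, site 4) = 8 + 1 = 9
d(Q, site 5) = 8 + 5 = 13
d(Q, site 6) = 4 + 3 = 7
d(Q, site 7) = 1 + 3 = 4
d(Q, site 8) = 0 + 7 = 7
Sorted ascending: site 3, site 7, site 6, … — the second-nearest is site 7.

site 7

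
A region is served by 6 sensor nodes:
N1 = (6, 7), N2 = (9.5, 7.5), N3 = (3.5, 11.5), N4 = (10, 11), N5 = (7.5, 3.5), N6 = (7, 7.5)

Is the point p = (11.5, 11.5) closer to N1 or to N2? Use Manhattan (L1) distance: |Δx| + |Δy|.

d(p,N1) = |11.5−6| + |11.5−7| = 5.5 + 4.5 = 10
d(p,N2) = |11.5−9.5| + |11.5−7.5| = 2 + 4 = 6
10 > 6, so N2 is closer.

N2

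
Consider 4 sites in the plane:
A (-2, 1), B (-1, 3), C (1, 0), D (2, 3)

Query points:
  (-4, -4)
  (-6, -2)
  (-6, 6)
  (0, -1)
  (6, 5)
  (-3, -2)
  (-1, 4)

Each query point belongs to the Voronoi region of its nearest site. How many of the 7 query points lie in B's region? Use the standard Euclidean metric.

(-4, -4) — d² to each: A:29, B:58, C:41, D:85 → nearest is A
(-6, -2) — d² to each: A:25, B:50, C:53, D:89 → nearest is A
(-6, 6) — d² to each: A:41, B:34, C:85, D:73 → nearest is B
(0, -1) — d² to each: A:8, B:17, C:2, D:20 → nearest is C
(6, 5) — d² to each: A:80, B:53, C:50, D:20 → nearest is D
(-3, -2) — d² to each: A:10, B:29, C:20, D:50 → nearest is A
(-1, 4) — d² to each: A:10, B:1, C:20, D:10 → nearest is B
2 of the 7 points have B as nearest.

2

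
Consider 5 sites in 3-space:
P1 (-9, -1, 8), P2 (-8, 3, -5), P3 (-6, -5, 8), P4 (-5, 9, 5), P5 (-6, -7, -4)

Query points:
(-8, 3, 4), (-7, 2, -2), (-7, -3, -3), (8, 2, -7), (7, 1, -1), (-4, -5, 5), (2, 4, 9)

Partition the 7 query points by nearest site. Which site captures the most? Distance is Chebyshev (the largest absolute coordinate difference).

P4

(-8, 3, 4) — d to each: P1:4, P2:9, P3:8, P4:6, P5:10 → nearest is P1
(-7, 2, -2) — d to each: P1:10, P2:3, P3:10, P4:7, P5:9 → nearest is P2
(-7, -3, -3) — d to each: P1:11, P2:6, P3:11, P4:12, P5:4 → nearest is P5
(8, 2, -7) — d to each: P1:17, P2:16, P3:15, P4:13, P5:14 → nearest is P4
(7, 1, -1) — d to each: P1:16, P2:15, P3:13, P4:12, P5:13 → nearest is P4
(-4, -5, 5) — d to each: P1:5, P2:10, P3:3, P4:14, P5:9 → nearest is P3
(2, 4, 9) — d to each: P1:11, P2:14, P3:9, P4:7, P5:13 → nearest is P4
Tally — P1:1, P2:1, P3:1, P4:3, P5:1. P4 captures the most (3).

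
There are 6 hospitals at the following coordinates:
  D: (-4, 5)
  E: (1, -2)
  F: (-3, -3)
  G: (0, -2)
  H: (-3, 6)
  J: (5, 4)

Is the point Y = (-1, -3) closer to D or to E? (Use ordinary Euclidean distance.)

Compare squared distances:
|YD|² = (-1−(-4))² + (-3−5)² = 9 + 64 = 73
|YE|² = (-1−1)² + (-3−(-2))² = 4 + 1 = 5
73 > 5, so E is closer.

E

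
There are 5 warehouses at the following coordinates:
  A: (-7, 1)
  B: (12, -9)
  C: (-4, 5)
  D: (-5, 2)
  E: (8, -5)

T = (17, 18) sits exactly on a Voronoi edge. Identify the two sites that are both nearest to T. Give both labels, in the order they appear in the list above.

C and E

Squared distances from T to each site:
|TA|² = 576 + 289 = 865
|TB|² = 25 + 729 = 754
|TC|² = 441 + 169 = 610
|TD|² = 484 + 256 = 740
|TE|² = 81 + 529 = 610
T is equidistant from C and E (both at squared distance 610), and every other site is strictly farther — so T lies on the C–E Voronoi edge.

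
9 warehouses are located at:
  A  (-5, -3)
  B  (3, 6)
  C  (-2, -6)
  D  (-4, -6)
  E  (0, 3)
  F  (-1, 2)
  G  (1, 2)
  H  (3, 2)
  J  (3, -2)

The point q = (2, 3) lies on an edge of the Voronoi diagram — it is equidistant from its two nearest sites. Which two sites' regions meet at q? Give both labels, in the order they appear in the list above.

Squared distances from q to each site:
|qA|² = 49 + 36 = 85
|qB|² = 1 + 9 = 10
|qC|² = 16 + 81 = 97
|qD|² = 36 + 81 = 117
|qE|² = 4 + 0 = 4
|qF|² = 9 + 1 = 10
|qG|² = 1 + 1 = 2
|qH|² = 1 + 1 = 2
|qJ|² = 1 + 25 = 26
q is equidistant from G and H (both at squared distance 2), and every other site is strictly farther — so q lies on the G–H Voronoi edge.

G and H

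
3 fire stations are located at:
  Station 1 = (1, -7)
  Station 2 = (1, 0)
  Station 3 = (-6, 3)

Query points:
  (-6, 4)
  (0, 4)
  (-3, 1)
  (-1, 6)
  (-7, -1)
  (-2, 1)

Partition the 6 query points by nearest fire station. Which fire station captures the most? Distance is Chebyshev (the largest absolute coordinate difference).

(-6, 4) — d to each: Station 1:11, Station 2:7, Station 3:1 → nearest is Station 3
(0, 4) — d to each: Station 1:11, Station 2:4, Station 3:6 → nearest is Station 2
(-3, 1) — d to each: Station 1:8, Station 2:4, Station 3:3 → nearest is Station 3
(-1, 6) — d to each: Station 1:13, Station 2:6, Station 3:5 → nearest is Station 3
(-7, -1) — d to each: Station 1:8, Station 2:8, Station 3:4 → nearest is Station 3
(-2, 1) — d to each: Station 1:8, Station 2:3, Station 3:4 → nearest is Station 2
Tally — Station 2:2, Station 3:4. Station 3 captures the most (4).

Station 3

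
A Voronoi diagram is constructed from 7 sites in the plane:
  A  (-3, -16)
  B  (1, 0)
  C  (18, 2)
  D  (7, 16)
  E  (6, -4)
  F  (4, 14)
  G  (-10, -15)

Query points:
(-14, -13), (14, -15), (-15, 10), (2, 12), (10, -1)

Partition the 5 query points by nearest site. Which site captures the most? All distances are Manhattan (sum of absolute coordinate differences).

F

(-14, -13) — d to each: A:14, B:28, C:47, D:50, E:29, F:45, G:6 → nearest is G
(14, -15) — d to each: A:18, B:28, C:21, D:38, E:19, F:39, G:24 → nearest is A
(-15, 10) — d to each: A:38, B:26, C:41, D:28, E:35, F:23, G:30 → nearest is F
(2, 12) — d to each: A:33, B:13, C:26, D:9, E:20, F:4, G:39 → nearest is F
(10, -1) — d to each: A:28, B:10, C:11, D:20, E:7, F:21, G:34 → nearest is E
Tally — A:1, E:1, F:2, G:1. F captures the most (2).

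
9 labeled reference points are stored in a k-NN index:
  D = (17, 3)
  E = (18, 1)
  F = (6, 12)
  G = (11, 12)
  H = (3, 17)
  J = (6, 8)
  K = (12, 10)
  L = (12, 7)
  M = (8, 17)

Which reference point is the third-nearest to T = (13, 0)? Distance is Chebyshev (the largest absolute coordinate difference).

d(T,D) = max(4, 3) = 4
d(T,E) = max(5, 1) = 5
d(T,F) = max(7, 12) = 12
d(T,G) = max(2, 12) = 12
d(T,H) = max(10, 17) = 17
d(T,J) = max(7, 8) = 8
d(T,K) = max(1, 10) = 10
d(T,L) = max(1, 7) = 7
d(T,M) = max(5, 17) = 17
Sorted ascending: D, E, L, J, … — the third-nearest is L.

L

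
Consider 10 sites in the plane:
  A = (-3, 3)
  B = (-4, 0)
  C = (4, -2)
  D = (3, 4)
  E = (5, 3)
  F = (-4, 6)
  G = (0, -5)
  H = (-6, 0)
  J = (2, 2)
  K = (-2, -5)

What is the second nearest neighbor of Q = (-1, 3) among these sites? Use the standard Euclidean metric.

Compare squared distances (the ordering matches that of the actual distances):
|QA|² = (-1−(-3))² + (3−3)² = 4 + 0 = 4
|QB|² = (-1−(-4))² + (3−0)² = 9 + 9 = 18
|QC|² = (-1−4)² + (3−(-2))² = 25 + 25 = 50
|QD|² = (-1−3)² + (3−4)² = 16 + 1 = 17
|QE|² = (-1−5)² + (3−3)² = 36 + 0 = 36
|QF|² = (-1−(-4))² + (3−6)² = 9 + 9 = 18
|QG|² = (-1−0)² + (3−(-5))² = 1 + 64 = 65
|QH|² = (-1−(-6))² + (3−0)² = 25 + 9 = 34
|QJ|² = (-1−2)² + (3−2)² = 9 + 1 = 10
|QK|² = (-1−(-2))² + (3−(-5))² = 1 + 64 = 65
Sorted ascending: A, J, D, … — the second-nearest is J.

J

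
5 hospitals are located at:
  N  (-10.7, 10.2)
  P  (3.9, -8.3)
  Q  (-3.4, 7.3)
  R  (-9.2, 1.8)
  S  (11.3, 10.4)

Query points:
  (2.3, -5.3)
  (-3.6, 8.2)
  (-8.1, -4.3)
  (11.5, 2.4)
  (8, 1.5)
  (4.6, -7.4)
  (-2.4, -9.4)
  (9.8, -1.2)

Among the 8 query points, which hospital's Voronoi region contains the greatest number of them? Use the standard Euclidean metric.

(2.3, -5.3) — d² to each: N:409.25, P:11.56, Q:191.25, R:182.66, S:327.49 → nearest is P
(-3.6, 8.2) — d² to each: N:54.41, P:328.5, Q:0.85, R:72.32, S:226.85 → nearest is Q
(-8.1, -4.3) — d² to each: N:217.01, P:160, Q:156.65, R:38.42, S:592.45 → nearest is R
(11.5, 2.4) — d² to each: N:553.68, P:172.25, Q:246.02, R:428.85, S:64.04 → nearest is S
(8, 1.5) — d² to each: N:425.38, P:112.85, Q:163.6, R:295.93, S:90.1 → nearest is S
(4.6, -7.4) — d² to each: N:543.85, P:1.3, Q:280.09, R:275.08, S:361.73 → nearest is P
(-2.4, -9.4) — d² to each: N:453.05, P:40.9, Q:279.89, R:171.68, S:579.73 → nearest is P
(9.8, -1.2) — d² to each: N:550.21, P:85.22, Q:246.49, R:370, S:136.81 → nearest is P
Tally — P:4, Q:1, R:1, S:2. P captures the most (4).

P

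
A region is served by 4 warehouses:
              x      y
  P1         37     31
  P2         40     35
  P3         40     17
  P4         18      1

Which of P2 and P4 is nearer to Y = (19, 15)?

Compare squared distances:
|YP2|² = (19−40)² + (15−35)² = 441 + 400 = 841
|YP4|² = (19−18)² + (15−1)² = 1 + 196 = 197
841 > 197, so P4 is closer.

P4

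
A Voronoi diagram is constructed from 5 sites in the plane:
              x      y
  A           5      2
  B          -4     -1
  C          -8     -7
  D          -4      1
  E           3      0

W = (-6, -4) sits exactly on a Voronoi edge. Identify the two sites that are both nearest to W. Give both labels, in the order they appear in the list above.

Squared distances from W to each site:
|WA|² = (-6−5)² + (-4−2)² = 121 + 36 = 157
|WB|² = (-6−(-4))² + (-4−(-1))² = 4 + 9 = 13
|WC|² = (-6−(-8))² + (-4−(-7))² = 4 + 9 = 13
|WD|² = (-6−(-4))² + (-4−1)² = 4 + 25 = 29
|WE|² = (-6−3)² + (-4−0)² = 81 + 16 = 97
W is equidistant from B and C (both at squared distance 13), and every other site is strictly farther — so W lies on the B–C Voronoi edge.

B and C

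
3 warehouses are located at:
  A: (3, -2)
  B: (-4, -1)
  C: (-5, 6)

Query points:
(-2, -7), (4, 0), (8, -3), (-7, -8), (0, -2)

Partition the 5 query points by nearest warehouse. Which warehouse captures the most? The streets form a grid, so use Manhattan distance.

A

(-2, -7) — d to each: A:10, B:8, C:16 → nearest is B
(4, 0) — d to each: A:3, B:9, C:15 → nearest is A
(8, -3) — d to each: A:6, B:14, C:22 → nearest is A
(-7, -8) — d to each: A:16, B:10, C:16 → nearest is B
(0, -2) — d to each: A:3, B:5, C:13 → nearest is A
Tally — A:3, B:2. A captures the most (3).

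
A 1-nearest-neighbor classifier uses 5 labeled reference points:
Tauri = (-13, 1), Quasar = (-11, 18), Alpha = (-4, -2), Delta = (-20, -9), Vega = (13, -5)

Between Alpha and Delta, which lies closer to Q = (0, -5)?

Compare squared distances:
d²(Q, Alpha) = (0−(-4))² + (-5−(-2))² = 16 + 9 = 25
d²(Q, Delta) = (0−(-20))² + (-5−(-9))² = 400 + 16 = 416
25 < 416, so Alpha is closer.

Alpha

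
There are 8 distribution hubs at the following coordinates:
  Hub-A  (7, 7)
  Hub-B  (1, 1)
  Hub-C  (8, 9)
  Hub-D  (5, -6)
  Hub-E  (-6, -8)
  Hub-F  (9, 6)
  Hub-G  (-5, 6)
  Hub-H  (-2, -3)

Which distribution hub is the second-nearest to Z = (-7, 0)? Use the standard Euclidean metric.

Hub-G

Since √ is increasing, it suffices to compare squared distances:
d²(Z, Hub-A) = (-7−7)² + (0−7)² = 196 + 49 = 245
d²(Z, Hub-B) = (-7−1)² + (0−1)² = 64 + 1 = 65
d²(Z, Hub-C) = (-7−8)² + (0−9)² = 225 + 81 = 306
d²(Z, Hub-D) = (-7−5)² + (0−(-6))² = 144 + 36 = 180
d²(Z, Hub-E) = (-7−(-6))² + (0−(-8))² = 1 + 64 = 65
d²(Z, Hub-F) = (-7−9)² + (0−6)² = 256 + 36 = 292
d²(Z, Hub-G) = (-7−(-5))² + (0−6)² = 4 + 36 = 40
d²(Z, Hub-H) = (-7−(-2))² + (0−(-3))² = 25 + 9 = 34
Sorted ascending: Hub-H, Hub-G, Hub-B, … — the second-nearest is Hub-G.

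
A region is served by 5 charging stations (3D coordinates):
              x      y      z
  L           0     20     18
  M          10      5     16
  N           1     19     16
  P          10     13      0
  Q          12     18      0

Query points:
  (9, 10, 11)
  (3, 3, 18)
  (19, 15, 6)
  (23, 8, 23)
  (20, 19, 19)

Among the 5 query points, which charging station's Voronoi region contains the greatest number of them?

M

(9, 10, 11) — d² to each: L:230, M:51, N:170, P:131, Q:194 → nearest is M
(3, 3, 18) — d² to each: L:298, M:57, N:264, P:473, Q:630 → nearest is M
(19, 15, 6) — d² to each: L:530, M:281, N:440, P:121, Q:94 → nearest is Q
(23, 8, 23) — d² to each: L:698, M:227, N:654, P:723, Q:750 → nearest is M
(20, 19, 19) — d² to each: L:402, M:305, N:370, P:497, Q:426 → nearest is M
Tally — M:4, Q:1. M captures the most (4).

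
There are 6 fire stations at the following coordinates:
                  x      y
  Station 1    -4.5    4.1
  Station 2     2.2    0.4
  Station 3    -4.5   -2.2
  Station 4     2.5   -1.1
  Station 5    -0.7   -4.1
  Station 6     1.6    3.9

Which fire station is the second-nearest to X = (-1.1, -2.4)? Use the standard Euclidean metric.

Squared Euclidean distances:
d²(X, Station 1) = (-1.1−(-4.5))² + (-2.4−4.1)² = 11.56 + 42.25 = 53.81
d²(X, Station 2) = (-1.1−2.2)² + (-2.4−0.4)² = 10.89 + 7.84 = 18.73
d²(X, Station 3) = (-1.1−(-4.5))² + (-2.4−(-2.2))² = 11.56 + 0.04 = 11.6
d²(X, Station 4) = (-1.1−2.5)² + (-2.4−(-1.1))² = 12.96 + 1.69 = 14.65
d²(X, Station 5) = (-1.1−(-0.7))² + (-2.4−(-4.1))² = 0.16 + 2.89 = 3.05
d²(X, Station 6) = (-1.1−1.6)² + (-2.4−3.9)² = 7.29 + 39.69 = 46.98
Sorted ascending: Station 5, Station 3, Station 4, … — the second-nearest is Station 3.

Station 3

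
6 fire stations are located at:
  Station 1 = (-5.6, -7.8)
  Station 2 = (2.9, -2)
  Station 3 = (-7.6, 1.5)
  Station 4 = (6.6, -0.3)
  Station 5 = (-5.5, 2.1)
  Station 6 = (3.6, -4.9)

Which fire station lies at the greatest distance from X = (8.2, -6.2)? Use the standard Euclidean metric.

Station 3

Squared Euclidean distances:
d²(X, Station 1) = 190.44 + 2.56 = 193
d²(X, Station 2) = 28.09 + 17.64 = 45.73
d²(X, Station 3) = 249.64 + 59.29 = 308.93
d²(X, Station 4) = 2.56 + 34.81 = 37.37
d²(X, Station 5) = 187.69 + 68.89 = 256.58
d²(X, Station 6) = 21.16 + 1.69 = 22.85
The largest is to Station 3.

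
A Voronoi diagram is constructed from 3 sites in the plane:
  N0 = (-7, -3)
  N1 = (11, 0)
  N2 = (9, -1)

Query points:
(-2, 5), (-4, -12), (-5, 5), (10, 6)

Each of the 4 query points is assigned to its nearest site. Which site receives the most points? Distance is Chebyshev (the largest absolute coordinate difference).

N0

(-2, 5) — d to each: N0:8, N1:13, N2:11 → nearest is N0
(-4, -12) — d to each: N0:9, N1:15, N2:13 → nearest is N0
(-5, 5) — d to each: N0:8, N1:16, N2:14 → nearest is N0
(10, 6) — d to each: N0:17, N1:6, N2:7 → nearest is N1
Tally — N0:3, N1:1. N0 captures the most (3).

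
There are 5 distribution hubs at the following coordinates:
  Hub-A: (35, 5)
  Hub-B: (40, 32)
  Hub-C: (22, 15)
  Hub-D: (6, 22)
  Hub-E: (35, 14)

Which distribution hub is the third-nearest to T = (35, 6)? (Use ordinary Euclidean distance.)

Hub-C

Compare squared distances (the ordering matches that of the actual distances):
d²(T, Hub-A) = (35−35)² + (6−5)² = 0 + 1 = 1
d²(T, Hub-B) = (35−40)² + (6−32)² = 25 + 676 = 701
d²(T, Hub-C) = (35−22)² + (6−15)² = 169 + 81 = 250
d²(T, Hub-D) = (35−6)² + (6−22)² = 841 + 256 = 1097
d²(T, Hub-E) = (35−35)² + (6−14)² = 0 + 64 = 64
Sorted ascending: Hub-A, Hub-E, Hub-C, Hub-B, … — the third-nearest is Hub-C.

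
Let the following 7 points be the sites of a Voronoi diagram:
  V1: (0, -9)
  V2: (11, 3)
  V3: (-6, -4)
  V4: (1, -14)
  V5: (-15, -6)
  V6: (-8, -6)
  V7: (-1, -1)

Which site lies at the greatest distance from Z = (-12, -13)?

Since √ is increasing, it suffices to compare squared distances:
|ZV1|² = (-12−0)² + (-13−(-9))² = 144 + 16 = 160
|ZV2|² = (-12−11)² + (-13−3)² = 529 + 256 = 785
|ZV3|² = (-12−(-6))² + (-13−(-4))² = 36 + 81 = 117
|ZV4|² = (-12−1)² + (-13−(-14))² = 169 + 1 = 170
|ZV5|² = (-12−(-15))² + (-13−(-6))² = 9 + 49 = 58
|ZV6|² = (-12−(-8))² + (-13−(-6))² = 16 + 49 = 65
|ZV7|² = (-12−(-1))² + (-13−(-1))² = 121 + 144 = 265
The largest is to V2.

V2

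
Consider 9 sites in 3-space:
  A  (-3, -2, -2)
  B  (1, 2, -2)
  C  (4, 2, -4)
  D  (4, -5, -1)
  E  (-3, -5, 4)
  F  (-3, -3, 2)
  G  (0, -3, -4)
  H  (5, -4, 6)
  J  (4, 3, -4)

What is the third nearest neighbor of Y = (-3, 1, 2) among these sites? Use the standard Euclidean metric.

Since √ is increasing, it suffices to compare squared distances:
|YA|² = 0 + 9 + 16 = 25
|YB|² = 16 + 1 + 16 = 33
|YC|² = 49 + 1 + 36 = 86
|YD|² = 49 + 36 + 9 = 94
|YE|² = 0 + 36 + 4 = 40
|YF|² = 0 + 16 + 0 = 16
|YG|² = 9 + 16 + 36 = 61
|YH|² = 64 + 25 + 16 = 105
|YJ|² = 49 + 4 + 36 = 89
Sorted ascending: F, A, B, E, … — the third-nearest is B.

B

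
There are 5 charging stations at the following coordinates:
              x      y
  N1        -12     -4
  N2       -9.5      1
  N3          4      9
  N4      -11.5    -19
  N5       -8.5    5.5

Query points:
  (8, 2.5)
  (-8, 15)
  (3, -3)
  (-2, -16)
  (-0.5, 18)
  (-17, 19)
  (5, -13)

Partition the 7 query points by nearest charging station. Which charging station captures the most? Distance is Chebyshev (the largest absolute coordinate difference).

(8, 2.5) — d to each: N1:20, N2:17.5, N3:6.5, N4:21.5, N5:16.5 → nearest is N3
(-8, 15) — d to each: N1:19, N2:14, N3:12, N4:34, N5:9.5 → nearest is N5
(3, -3) — d to each: N1:15, N2:12.5, N3:12, N4:16, N5:11.5 → nearest is N5
(-2, -16) — d to each: N1:12, N2:17, N3:25, N4:9.5, N5:21.5 → nearest is N4
(-0.5, 18) — d to each: N1:22, N2:17, N3:9, N4:37, N5:12.5 → nearest is N3
(-17, 19) — d to each: N1:23, N2:18, N3:21, N4:38, N5:13.5 → nearest is N5
(5, -13) — d to each: N1:17, N2:14.5, N3:22, N4:16.5, N5:18.5 → nearest is N2
Tally — N2:1, N3:2, N4:1, N5:3. N5 captures the most (3).

N5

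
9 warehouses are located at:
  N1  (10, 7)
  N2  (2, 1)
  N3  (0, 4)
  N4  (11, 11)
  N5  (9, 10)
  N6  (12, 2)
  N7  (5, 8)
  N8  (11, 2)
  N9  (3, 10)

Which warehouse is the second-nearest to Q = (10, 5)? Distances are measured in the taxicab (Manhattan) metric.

N8

d(Q,N1) = 0 + 2 = 2
d(Q,N2) = 8 + 4 = 12
d(Q,N3) = 10 + 1 = 11
d(Q,N4) = 1 + 6 = 7
d(Q,N5) = 1 + 5 = 6
d(Q,N6) = 2 + 3 = 5
d(Q,N7) = 5 + 3 = 8
d(Q,N8) = 1 + 3 = 4
d(Q,N9) = 7 + 5 = 12
Sorted ascending: N1, N8, N6, … — the second-nearest is N8.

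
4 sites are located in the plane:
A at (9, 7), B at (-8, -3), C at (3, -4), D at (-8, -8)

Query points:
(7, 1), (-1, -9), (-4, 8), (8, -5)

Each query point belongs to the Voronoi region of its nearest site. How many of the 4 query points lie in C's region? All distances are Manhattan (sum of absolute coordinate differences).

1

(7, 1) — d to each: A:8, B:19, C:9, D:24 → nearest is A
(-1, -9) — d to each: A:26, B:13, C:9, D:8 → nearest is D
(-4, 8) — d to each: A:14, B:15, C:19, D:20 → nearest is A
(8, -5) — d to each: A:13, B:18, C:6, D:19 → nearest is C
1 of the 4 points has C as nearest.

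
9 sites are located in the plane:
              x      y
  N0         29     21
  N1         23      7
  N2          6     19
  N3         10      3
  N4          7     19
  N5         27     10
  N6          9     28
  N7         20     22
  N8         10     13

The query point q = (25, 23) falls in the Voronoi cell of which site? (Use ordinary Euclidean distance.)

Since √ is increasing, it suffices to compare squared distances:
|qN0|² = 16 + 4 = 20
|qN1|² = 4 + 256 = 260
|qN2|² = 361 + 16 = 377
|qN3|² = 225 + 400 = 625
|qN4|² = 324 + 16 = 340
|qN5|² = 4 + 169 = 173
|qN6|² = 256 + 25 = 281
|qN7|² = 25 + 1 = 26
|qN8|² = 225 + 100 = 325
The smallest is to N0, so q lies in the Voronoi region of N0.

N0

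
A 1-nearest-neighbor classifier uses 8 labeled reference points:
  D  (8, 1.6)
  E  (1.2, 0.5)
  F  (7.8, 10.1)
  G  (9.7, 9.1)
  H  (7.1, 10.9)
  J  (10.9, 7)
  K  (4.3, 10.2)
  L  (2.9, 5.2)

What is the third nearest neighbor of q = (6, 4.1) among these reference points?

Since √ is increasing, it suffices to compare squared distances:
|qD|² = 4 + 6.25 = 10.25
|qE|² = 23.04 + 12.96 = 36
|qF|² = 3.24 + 36 = 39.24
|qG|² = 13.69 + 25 = 38.69
|qH|² = 1.21 + 46.24 = 47.45
|qJ|² = 24.01 + 8.41 = 32.42
|qK|² = 2.89 + 37.21 = 40.1
|qL|² = 9.61 + 1.21 = 10.82
Sorted ascending: D, L, J, E, … — the third-nearest is J.

J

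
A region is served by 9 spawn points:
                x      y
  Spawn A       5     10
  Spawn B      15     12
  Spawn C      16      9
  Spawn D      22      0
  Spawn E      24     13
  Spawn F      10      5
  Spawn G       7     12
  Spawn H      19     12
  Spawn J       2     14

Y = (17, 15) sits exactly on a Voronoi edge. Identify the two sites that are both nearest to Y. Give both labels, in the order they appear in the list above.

Spawn B and Spawn H

Squared distances from Y to each site:
d²(Y, Spawn A) = 144 + 25 = 169
d²(Y, Spawn B) = 4 + 9 = 13
d²(Y, Spawn C) = 1 + 36 = 37
d²(Y, Spawn D) = 25 + 225 = 250
d²(Y, Spawn E) = 49 + 4 = 53
d²(Y, Spawn F) = 49 + 100 = 149
d²(Y, Spawn G) = 100 + 9 = 109
d²(Y, Spawn H) = 4 + 9 = 13
d²(Y, Spawn J) = 225 + 1 = 226
Y is equidistant from Spawn B and Spawn H (both at squared distance 13), and every other site is strictly farther — so Y lies on the Spawn B–Spawn H Voronoi edge.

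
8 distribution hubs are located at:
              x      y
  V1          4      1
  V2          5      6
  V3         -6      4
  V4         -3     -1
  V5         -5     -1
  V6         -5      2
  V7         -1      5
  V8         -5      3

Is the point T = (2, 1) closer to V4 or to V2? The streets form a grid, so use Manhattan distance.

V4

d(T,V4) = |2−(-3)| + |1−(-1)| = 5 + 2 = 7
d(T,V2) = |2−5| + |1−6| = 3 + 5 = 8
7 < 8, so V4 is closer.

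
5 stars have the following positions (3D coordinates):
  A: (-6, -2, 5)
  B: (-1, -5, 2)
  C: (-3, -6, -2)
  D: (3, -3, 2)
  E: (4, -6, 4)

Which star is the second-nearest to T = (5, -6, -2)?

Since √ is increasing, it suffices to compare squared distances:
|TA|² = (5−(-6))² + (-6−(-2))² + (-2−5)² = 121 + 16 + 49 = 186
|TB|² = (5−(-1))² + (-6−(-5))² + (-2−2)² = 36 + 1 + 16 = 53
|TC|² = (5−(-3))² + (-6−(-6))² + (-2−(-2))² = 64 + 0 + 0 = 64
|TD|² = (5−3)² + (-6−(-3))² + (-2−2)² = 4 + 9 + 16 = 29
|TE|² = (5−4)² + (-6−(-6))² + (-2−4)² = 1 + 0 + 36 = 37
Sorted ascending: D, E, B, … — the second-nearest is E.

E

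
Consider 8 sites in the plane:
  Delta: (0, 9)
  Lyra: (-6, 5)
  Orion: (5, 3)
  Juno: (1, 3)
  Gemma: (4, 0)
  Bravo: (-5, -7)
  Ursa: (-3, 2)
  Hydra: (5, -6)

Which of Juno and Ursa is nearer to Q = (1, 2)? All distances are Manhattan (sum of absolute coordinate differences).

d(Q, Juno) = |1−1| + |2−3| = 0 + 1 = 1
d(Q, Ursa) = |1−(-3)| + |2−2| = 4 + 0 = 4
1 < 4, so Juno is closer.

Juno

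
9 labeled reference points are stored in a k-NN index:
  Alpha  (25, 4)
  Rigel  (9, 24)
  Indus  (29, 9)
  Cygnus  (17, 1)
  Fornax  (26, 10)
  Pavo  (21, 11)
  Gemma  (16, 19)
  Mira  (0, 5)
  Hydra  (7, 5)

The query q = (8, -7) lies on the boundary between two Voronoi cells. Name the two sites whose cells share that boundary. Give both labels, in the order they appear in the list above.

Squared distances from q to each site:
d²(q, Alpha) = 289 + 121 = 410
d²(q, Rigel) = 1 + 961 = 962
d²(q, Indus) = 441 + 256 = 697
d²(q, Cygnus) = 81 + 64 = 145
d²(q, Fornax) = 324 + 289 = 613
d²(q, Pavo) = 169 + 324 = 493
d²(q, Gemma) = 64 + 676 = 740
d²(q, Mira) = 64 + 144 = 208
d²(q, Hydra) = 1 + 144 = 145
q is equidistant from Cygnus and Hydra (both at squared distance 145), and every other site is strictly farther — so q lies on the Cygnus–Hydra Voronoi edge.

Cygnus and Hydra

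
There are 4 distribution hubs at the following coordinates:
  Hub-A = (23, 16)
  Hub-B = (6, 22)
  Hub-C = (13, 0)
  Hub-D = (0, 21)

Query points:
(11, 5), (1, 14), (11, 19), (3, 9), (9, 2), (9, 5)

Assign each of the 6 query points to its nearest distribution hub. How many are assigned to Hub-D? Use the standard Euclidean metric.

2

(11, 5) — d² to each: Hub-A:265, Hub-B:314, Hub-C:29, Hub-D:377 → nearest is Hub-C
(1, 14) — d² to each: Hub-A:488, Hub-B:89, Hub-C:340, Hub-D:50 → nearest is Hub-D
(11, 19) — d² to each: Hub-A:153, Hub-B:34, Hub-C:365, Hub-D:125 → nearest is Hub-B
(3, 9) — d² to each: Hub-A:449, Hub-B:178, Hub-C:181, Hub-D:153 → nearest is Hub-D
(9, 2) — d² to each: Hub-A:392, Hub-B:409, Hub-C:20, Hub-D:442 → nearest is Hub-C
(9, 5) — d² to each: Hub-A:317, Hub-B:298, Hub-C:41, Hub-D:337 → nearest is Hub-C
2 of the 6 points have Hub-D as nearest.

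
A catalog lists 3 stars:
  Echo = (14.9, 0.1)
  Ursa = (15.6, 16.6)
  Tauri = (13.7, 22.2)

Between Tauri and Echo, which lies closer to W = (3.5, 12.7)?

Compare squared distances:
d²(W, Tauri) = (3.5−13.7)² + (12.7−22.2)² = 104.04 + 90.25 = 194.29
d²(W, Echo) = (3.5−14.9)² + (12.7−0.1)² = 129.96 + 158.76 = 288.72
194.29 < 288.72, so Tauri is closer.

Tauri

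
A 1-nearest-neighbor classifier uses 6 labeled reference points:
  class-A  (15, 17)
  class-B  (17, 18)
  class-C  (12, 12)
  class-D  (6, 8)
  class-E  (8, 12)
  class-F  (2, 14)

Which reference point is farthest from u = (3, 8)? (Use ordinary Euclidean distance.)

class-B

Squared Euclidean distances:
d²(u, class-A) = 144 + 81 = 225
d²(u, class-B) = 196 + 100 = 296
d²(u, class-C) = 81 + 16 = 97
d²(u, class-D) = 9 + 0 = 9
d²(u, class-E) = 25 + 16 = 41
d²(u, class-F) = 1 + 36 = 37
The largest is to class-B.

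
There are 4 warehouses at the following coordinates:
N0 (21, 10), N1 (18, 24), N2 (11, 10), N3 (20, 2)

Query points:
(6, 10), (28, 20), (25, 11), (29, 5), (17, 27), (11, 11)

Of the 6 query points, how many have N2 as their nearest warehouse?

(6, 10) — d² to each: N0:225, N1:340, N2:25, N3:260 → nearest is N2
(28, 20) — d² to each: N0:149, N1:116, N2:389, N3:388 → nearest is N1
(25, 11) — d² to each: N0:17, N1:218, N2:197, N3:106 → nearest is N0
(29, 5) — d² to each: N0:89, N1:482, N2:349, N3:90 → nearest is N0
(17, 27) — d² to each: N0:305, N1:10, N2:325, N3:634 → nearest is N1
(11, 11) — d² to each: N0:101, N1:218, N2:1, N3:162 → nearest is N2
2 of the 6 points have N2 as nearest.

2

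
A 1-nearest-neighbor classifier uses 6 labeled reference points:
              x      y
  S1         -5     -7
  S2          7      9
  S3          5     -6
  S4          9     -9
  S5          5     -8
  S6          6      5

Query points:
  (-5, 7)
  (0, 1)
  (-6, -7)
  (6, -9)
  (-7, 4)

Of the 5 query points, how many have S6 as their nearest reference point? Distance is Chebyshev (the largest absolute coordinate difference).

(-5, 7) — d to each: S1:14, S2:12, S3:13, S4:16, S5:15, S6:11 → nearest is S6
(0, 1) — d to each: S1:8, S2:8, S3:7, S4:10, S5:9, S6:6 → nearest is S6
(-6, -7) — d to each: S1:1, S2:16, S3:11, S4:15, S5:11, S6:12 → nearest is S1
(6, -9) — d to each: S1:11, S2:18, S3:3, S4:3, S5:1, S6:14 → nearest is S5
(-7, 4) — d to each: S1:11, S2:14, S3:12, S4:16, S5:12, S6:13 → nearest is S1
2 of the 5 points have S6 as nearest.

2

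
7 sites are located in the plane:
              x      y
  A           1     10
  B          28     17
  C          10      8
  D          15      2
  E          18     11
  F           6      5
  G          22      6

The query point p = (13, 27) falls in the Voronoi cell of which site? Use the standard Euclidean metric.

Since √ is increasing, it suffices to compare squared distances:
|pA|² = (13−1)² + (27−10)² = 144 + 289 = 433
|pB|² = (13−28)² + (27−17)² = 225 + 100 = 325
|pC|² = (13−10)² + (27−8)² = 9 + 361 = 370
|pD|² = (13−15)² + (27−2)² = 4 + 625 = 629
|pE|² = (13−18)² + (27−11)² = 25 + 256 = 281
|pF|² = (13−6)² + (27−5)² = 49 + 484 = 533
|pG|² = (13−22)² + (27−6)² = 81 + 441 = 522
E is nearest.

E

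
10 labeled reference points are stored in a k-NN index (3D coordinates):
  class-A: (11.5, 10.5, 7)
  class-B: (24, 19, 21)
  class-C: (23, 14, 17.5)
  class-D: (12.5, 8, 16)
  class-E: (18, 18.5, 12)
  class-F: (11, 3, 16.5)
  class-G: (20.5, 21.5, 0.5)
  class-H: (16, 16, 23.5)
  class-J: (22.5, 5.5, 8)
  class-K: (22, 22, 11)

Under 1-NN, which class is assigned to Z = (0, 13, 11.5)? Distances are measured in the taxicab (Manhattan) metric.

class-A

d(Z, class-A) = 11.5 + 2.5 + 4.5 = 18.5
d(Z, class-B) = 24 + 6 + 9.5 = 39.5
d(Z, class-C) = 23 + 1 + 6 = 30
d(Z, class-D) = 12.5 + 5 + 4.5 = 22
d(Z, class-E) = 18 + 5.5 + 0.5 = 24
d(Z, class-F) = 11 + 10 + 5 = 26
d(Z, class-G) = 20.5 + 8.5 + 11 = 40
d(Z, class-H) = 16 + 3 + 12 = 31
d(Z, class-J) = 22.5 + 7.5 + 3.5 = 33.5
d(Z, class-K) = 22 + 9 + 0.5 = 31.5
Minimum is at class-A.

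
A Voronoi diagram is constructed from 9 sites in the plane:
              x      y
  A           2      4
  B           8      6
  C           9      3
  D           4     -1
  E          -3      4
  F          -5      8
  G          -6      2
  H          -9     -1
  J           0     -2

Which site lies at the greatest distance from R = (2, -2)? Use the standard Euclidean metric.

Compare squared distances (the ordering matches that of the actual distances):
|RA|² = (2−2)² + (-2−4)² = 0 + 36 = 36
|RB|² = (2−8)² + (-2−6)² = 36 + 64 = 100
|RC|² = (2−9)² + (-2−3)² = 49 + 25 = 74
|RD|² = (2−4)² + (-2−(-1))² = 4 + 1 = 5
|RE|² = (2−(-3))² + (-2−4)² = 25 + 36 = 61
|RF|² = (2−(-5))² + (-2−8)² = 49 + 100 = 149
|RG|² = (2−(-6))² + (-2−2)² = 64 + 16 = 80
|RH|² = (2−(-9))² + (-2−(-1))² = 121 + 1 = 122
|RJ|² = (2−0)² + (-2−(-2))² = 4 + 0 = 4
The largest is to F.

F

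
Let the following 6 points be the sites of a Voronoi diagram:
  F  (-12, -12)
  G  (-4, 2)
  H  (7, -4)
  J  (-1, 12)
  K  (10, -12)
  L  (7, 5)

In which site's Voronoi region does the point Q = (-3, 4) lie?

G

Compare squared distances (the ordering matches that of the actual distances):
|QF|² = (-3−(-12))² + (4−(-12))² = 81 + 256 = 337
|QG|² = (-3−(-4))² + (4−2)² = 1 + 4 = 5
|QH|² = (-3−7)² + (4−(-4))² = 100 + 64 = 164
|QJ|² = (-3−(-1))² + (4−12)² = 4 + 64 = 68
|QK|² = (-3−10)² + (4−(-12))² = 169 + 256 = 425
|QL|² = (-3−7)² + (4−5)² = 100 + 1 = 101
G is nearest.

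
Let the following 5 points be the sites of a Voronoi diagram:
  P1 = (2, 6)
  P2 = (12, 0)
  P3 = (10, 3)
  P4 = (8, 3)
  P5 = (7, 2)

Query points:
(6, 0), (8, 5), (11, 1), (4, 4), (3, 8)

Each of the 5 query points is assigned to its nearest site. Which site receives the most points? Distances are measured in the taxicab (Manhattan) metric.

P1

(6, 0) — d to each: P1:10, P2:6, P3:7, P4:5, P5:3 → nearest is P5
(8, 5) — d to each: P1:7, P2:9, P3:4, P4:2, P5:4 → nearest is P4
(11, 1) — d to each: P1:14, P2:2, P3:3, P4:5, P5:5 → nearest is P2
(4, 4) — d to each: P1:4, P2:12, P3:7, P4:5, P5:5 → nearest is P1
(3, 8) — d to each: P1:3, P2:17, P3:12, P4:10, P5:10 → nearest is P1
Tally — P1:2, P2:1, P4:1, P5:1. P1 captures the most (2).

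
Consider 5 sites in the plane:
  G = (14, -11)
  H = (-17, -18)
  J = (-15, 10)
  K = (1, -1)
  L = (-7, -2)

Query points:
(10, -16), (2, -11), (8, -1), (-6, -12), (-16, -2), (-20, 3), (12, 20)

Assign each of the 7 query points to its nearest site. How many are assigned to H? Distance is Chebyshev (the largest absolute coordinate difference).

(10, -16) — d to each: G:5, H:27, J:26, K:15, L:17 → nearest is G
(2, -11) — d to each: G:12, H:19, J:21, K:10, L:9 → nearest is L
(8, -1) — d to each: G:10, H:25, J:23, K:7, L:15 → nearest is K
(-6, -12) — d to each: G:20, H:11, J:22, K:11, L:10 → nearest is L
(-16, -2) — d to each: G:30, H:16, J:12, K:17, L:9 → nearest is L
(-20, 3) — d to each: G:34, H:21, J:7, K:21, L:13 → nearest is J
(12, 20) — d to each: G:31, H:38, J:27, K:21, L:22 → nearest is K
0 of the 7 points have H as nearest.

0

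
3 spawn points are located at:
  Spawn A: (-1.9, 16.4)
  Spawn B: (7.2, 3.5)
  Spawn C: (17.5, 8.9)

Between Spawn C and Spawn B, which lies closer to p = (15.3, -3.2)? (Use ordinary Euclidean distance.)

Compare squared distances:
d²(p, Spawn C) = (15.3−17.5)² + (-3.2−8.9)² = 4.84 + 146.41 = 151.25
d²(p, Spawn B) = (15.3−7.2)² + (-3.2−3.5)² = 65.61 + 44.89 = 110.5
151.25 > 110.5, so Spawn B is closer.

Spawn B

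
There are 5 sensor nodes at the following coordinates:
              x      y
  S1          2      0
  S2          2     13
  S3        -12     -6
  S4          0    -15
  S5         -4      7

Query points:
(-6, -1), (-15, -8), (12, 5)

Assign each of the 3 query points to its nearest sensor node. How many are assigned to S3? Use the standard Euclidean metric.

2

(-6, -1) — d² to each: S1:65, S2:260, S3:61, S4:232, S5:68 → nearest is S3
(-15, -8) — d² to each: S1:353, S2:730, S3:13, S4:274, S5:346 → nearest is S3
(12, 5) — d² to each: S1:125, S2:164, S3:697, S4:544, S5:260 → nearest is S1
2 of the 3 points have S3 as nearest.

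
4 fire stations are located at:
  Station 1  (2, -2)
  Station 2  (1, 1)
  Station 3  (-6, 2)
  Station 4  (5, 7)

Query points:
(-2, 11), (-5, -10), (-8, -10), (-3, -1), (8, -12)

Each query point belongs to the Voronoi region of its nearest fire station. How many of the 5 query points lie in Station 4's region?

1

(-2, 11) — d² to each: Station 1:185, Station 2:109, Station 3:97, Station 4:65 → nearest is Station 4
(-5, -10) — d² to each: Station 1:113, Station 2:157, Station 3:145, Station 4:389 → nearest is Station 1
(-8, -10) — d² to each: Station 1:164, Station 2:202, Station 3:148, Station 4:458 → nearest is Station 3
(-3, -1) — d² to each: Station 1:26, Station 2:20, Station 3:18, Station 4:128 → nearest is Station 3
(8, -12) — d² to each: Station 1:136, Station 2:218, Station 3:392, Station 4:370 → nearest is Station 1
1 of the 5 points has Station 4 as nearest.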